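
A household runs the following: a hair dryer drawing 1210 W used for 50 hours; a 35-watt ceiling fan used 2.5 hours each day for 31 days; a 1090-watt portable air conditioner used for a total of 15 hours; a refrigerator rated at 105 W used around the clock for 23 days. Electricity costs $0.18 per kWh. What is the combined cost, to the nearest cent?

$24.75

hair dryer: 1.21 kW × 50 h = 60.5 kWh
ceiling fan: Runtime = 2.5 h/day × 31 days = 77.5 h
ceiling fan: 0.035 kW × 77.5 h = 2.7125 kWh
portable air conditioner: 1.09 kW × 15 h = 16.35 kWh
refrigerator: Runtime = 24 h × 23 = 552 h
refrigerator: 0.105 kW × 552 h = 57.96 kWh
Total energy = 137.5225 kWh
Cost = 137.5225 × $0.18 = $24.75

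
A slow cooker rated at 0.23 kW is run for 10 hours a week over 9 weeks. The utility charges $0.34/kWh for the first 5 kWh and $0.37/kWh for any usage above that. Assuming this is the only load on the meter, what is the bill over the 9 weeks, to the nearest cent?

Runtime = 10 h/week × 9 weeks = 90 h
Energy = 0.23 kW × 90 h = 20.7 kWh
Tier 1 (0–5 kWh): 5 × $0.34 = $1.7
Above 5 kWh: 15.7 × $0.37 = $5.809
Bill = $7.51

$7.51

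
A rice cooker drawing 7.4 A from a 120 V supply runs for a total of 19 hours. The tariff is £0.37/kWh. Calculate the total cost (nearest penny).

£6.24

Power = 7.4 A × 120 V = 888 W = 0.888 kW
Energy = 0.888 kW × 19 h = 16.872 kWh
Cost = 16.872 kWh × £0.37/kWh = £6.24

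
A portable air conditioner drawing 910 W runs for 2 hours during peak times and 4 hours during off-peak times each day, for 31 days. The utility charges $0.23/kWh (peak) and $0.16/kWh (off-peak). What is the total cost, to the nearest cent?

Peak energy = 0.91 kW × 2 h × 31 = 56.42 kWh
Off-peak energy = 0.91 kW × 4 h × 31 = 112.84 kWh
Cost = 56.42 × $0.23 + 112.84 × $0.16 = $12.9766 + $18.0544 = $31.03

$31.03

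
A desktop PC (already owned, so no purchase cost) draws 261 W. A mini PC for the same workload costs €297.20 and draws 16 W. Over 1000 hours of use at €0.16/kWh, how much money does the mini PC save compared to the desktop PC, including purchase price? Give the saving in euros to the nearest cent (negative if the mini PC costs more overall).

-€258.00

desktop PC: €0.00 + (261/1000) kW × 1000 h × €0.16 = €0.00 + €41.76 = €41.76
mini PC: €297.20 + (16/1000) kW × 1000 h × €0.16 = €297.20 + €2.56 = €299.76
Saving = €41.76 − €299.76 = −€258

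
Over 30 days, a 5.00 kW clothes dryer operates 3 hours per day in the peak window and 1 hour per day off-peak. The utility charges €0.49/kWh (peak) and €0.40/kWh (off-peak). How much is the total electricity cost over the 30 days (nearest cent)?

Peak energy = 5 kW × 3 h × 30 = 450 kWh
Off-peak energy = 5 kW × 1 h × 30 = 150 kWh
Cost = 450 × €0.49 + 150 × €0.40 = €220.5 + €60 = €280.50

€280.50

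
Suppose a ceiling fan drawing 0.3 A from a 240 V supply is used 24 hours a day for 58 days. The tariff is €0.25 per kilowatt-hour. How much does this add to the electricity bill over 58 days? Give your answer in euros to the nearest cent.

Power = 0.3 A × 240 V = 72 W = 0.072 kW
Runtime = 24 h × 58 = 1392 h
Energy = 0.072 kW × 1392 h = 100.224 kWh
Cost = 100.224 kWh × €0.25/kWh = €25.06

€25.06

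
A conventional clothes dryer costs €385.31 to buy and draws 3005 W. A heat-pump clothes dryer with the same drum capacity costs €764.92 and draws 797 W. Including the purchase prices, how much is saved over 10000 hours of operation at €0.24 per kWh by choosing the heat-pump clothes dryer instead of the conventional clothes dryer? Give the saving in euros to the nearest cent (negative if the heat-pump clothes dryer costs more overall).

conventional clothes dryer: €385.31 + (3005/1000) kW × 10000 h × €0.24 = €385.31 + €7212 = €7597.31
heat-pump clothes dryer: €764.92 + (797/1000) kW × 10000 h × €0.24 = €764.92 + €1912.8 = €2677.72
Saving = €7597.31 − €2677.72 = €4919.59

€4919.59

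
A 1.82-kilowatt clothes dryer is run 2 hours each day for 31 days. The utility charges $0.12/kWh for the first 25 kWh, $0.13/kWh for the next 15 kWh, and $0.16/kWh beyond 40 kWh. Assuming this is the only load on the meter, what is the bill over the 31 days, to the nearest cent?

Runtime = 2 h/day × 31 days = 62 h
Energy = 1.82 kW × 62 h = 112.84 kWh
Tier 1 (0–25 kWh): 25 × $0.12 = $3
Tier 2 (25–40 kWh): 15 × $0.13 = $1.95
Above 40 kWh: 72.84 × $0.16 = $11.6544
Bill = $16.60

$16.60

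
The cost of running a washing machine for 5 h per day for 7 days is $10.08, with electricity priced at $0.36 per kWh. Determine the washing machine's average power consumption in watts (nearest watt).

Energy = $10.08 ÷ $0.36/kWh = 28 kWh
Runtime = 5 h/day × 7 days = 35 h
Power = 28 kWh ÷ 35 h = 0.8 kW = 800 W

800 W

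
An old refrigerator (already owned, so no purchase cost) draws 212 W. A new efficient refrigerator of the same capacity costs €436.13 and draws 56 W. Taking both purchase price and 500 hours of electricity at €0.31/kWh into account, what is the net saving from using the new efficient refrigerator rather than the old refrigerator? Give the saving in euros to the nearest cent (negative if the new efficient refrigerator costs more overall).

old refrigerator: €0.00 + (212/1000) kW × 500 h × €0.31 = €0.00 + €32.86 = €32.86
new efficient refrigerator: €436.13 + (56/1000) kW × 500 h × €0.31 = €436.13 + €8.68 = €444.81
Saving = €32.86 − €444.81 = −€411.95

-€411.95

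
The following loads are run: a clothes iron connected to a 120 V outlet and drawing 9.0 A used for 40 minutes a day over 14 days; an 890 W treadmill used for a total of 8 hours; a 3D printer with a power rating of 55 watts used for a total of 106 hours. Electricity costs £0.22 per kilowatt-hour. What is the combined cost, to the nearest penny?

clothes iron: Power = 9.0 A × 120 V = 1080 W = 1.08 kW
clothes iron: Runtime = 40 min × 14 = 560 min = 9.333333… h
clothes iron: 1.08 kW × 9.333333… h = 10.08 kWh
treadmill: 0.89 kW × 8 h = 7.12 kWh
3D printer: 0.055 kW × 106 h = 5.83 kWh
Total energy = 23.03 kWh
Cost = 23.03 × £0.22 = £5.07

£5.07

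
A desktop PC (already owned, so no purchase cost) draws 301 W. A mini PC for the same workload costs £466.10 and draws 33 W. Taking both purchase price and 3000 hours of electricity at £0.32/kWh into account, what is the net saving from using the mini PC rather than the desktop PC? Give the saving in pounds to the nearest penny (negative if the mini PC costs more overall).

desktop PC: £0.00 + (301/1000) kW × 3000 h × £0.32 = £0.00 + £288.96 = £288.96
mini PC: £466.10 + (33/1000) kW × 3000 h × £0.32 = £466.10 + £31.68 = £497.78
Saving = £288.96 − £497.78 = −£208.82

-£208.82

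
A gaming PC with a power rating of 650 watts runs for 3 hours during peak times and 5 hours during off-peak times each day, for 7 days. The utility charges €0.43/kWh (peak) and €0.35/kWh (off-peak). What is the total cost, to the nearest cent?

€13.83

Peak energy = 0.65 kW × 3 h × 7 = 13.65 kWh
Off-peak energy = 0.65 kW × 5 h × 7 = 22.75 kWh
Cost = 13.65 × €0.43 + 22.75 × €0.35 = €5.8695 + €7.9625 = €13.83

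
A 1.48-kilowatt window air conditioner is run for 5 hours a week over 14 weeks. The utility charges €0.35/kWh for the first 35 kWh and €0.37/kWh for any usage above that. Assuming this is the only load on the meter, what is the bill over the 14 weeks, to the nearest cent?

Runtime = 5 h/week × 14 weeks = 70 h
Energy = 1.48 kW × 70 h = 103.6 kWh
Tier 1 (0–35 kWh): 35 × €0.35 = €12.25
Above 35 kWh: 68.6 × €0.37 = €25.382
Bill = €37.63

€37.63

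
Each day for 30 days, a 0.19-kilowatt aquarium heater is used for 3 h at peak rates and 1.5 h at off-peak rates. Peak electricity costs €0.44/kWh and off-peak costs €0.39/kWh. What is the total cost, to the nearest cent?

€10.86

Peak energy = 0.19 kW × 3 h × 30 = 17.1 kWh
Off-peak energy = 0.19 kW × 1.5 h × 30 = 8.55 kWh
Cost = 17.1 × €0.44 + 8.55 × €0.39 = €7.524 + €3.3345 = €10.86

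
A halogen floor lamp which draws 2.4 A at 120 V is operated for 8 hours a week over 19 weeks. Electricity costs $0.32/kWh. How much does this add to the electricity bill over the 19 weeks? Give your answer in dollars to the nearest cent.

$14.01

Power = 2.4 A × 120 V = 288 W = 0.288 kW
Runtime = 8 h/week × 19 weeks = 152 h
Energy = 0.288 kW × 152 h = 43.776 kWh
Cost = 43.776 kWh × $0.32/kWh = $14.01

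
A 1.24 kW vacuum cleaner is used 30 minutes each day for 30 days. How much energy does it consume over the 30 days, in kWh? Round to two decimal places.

18.60 kWh

Runtime = 30 min × 30 = 900 min = 15 h
Energy = 1.24 kW × 15 h = 18.6 kWh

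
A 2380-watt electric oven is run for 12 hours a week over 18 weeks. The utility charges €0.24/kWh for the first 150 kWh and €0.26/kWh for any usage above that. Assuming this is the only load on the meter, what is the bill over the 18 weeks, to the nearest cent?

Runtime = 12 h/week × 18 weeks = 216 h
Energy = 2.38 kW × 216 h = 514.08 kWh
Tier 1 (0–150 kWh): 150 × €0.24 = €36
Above 150 kWh: 364.08 × €0.26 = €94.6608
Bill = €130.66

€130.66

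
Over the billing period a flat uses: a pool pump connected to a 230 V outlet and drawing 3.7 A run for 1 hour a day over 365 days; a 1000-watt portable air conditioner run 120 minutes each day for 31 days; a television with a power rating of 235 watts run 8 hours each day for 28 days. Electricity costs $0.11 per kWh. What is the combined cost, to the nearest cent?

pool pump: Power = 3.7 A × 230 V = 851 W = 0.851 kW
pool pump: Runtime = 1 h/day × 365 days = 365 h
pool pump: 0.851 kW × 365 h = 310.615 kWh
portable air conditioner: Runtime = 120 min × 31 = 3720 min = 62 h
portable air conditioner: 1 kW × 62 h = 62 kWh
television: Runtime = 8 h/day × 28 days = 224 h
television: 0.235 kW × 224 h = 52.64 kWh
Total energy = 425.255 kWh
Cost = 425.255 × $0.11 = $46.78

$46.78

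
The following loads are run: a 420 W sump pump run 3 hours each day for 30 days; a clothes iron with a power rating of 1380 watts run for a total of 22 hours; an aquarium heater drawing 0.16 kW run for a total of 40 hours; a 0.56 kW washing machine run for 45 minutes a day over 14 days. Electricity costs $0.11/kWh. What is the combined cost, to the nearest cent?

$8.85

sump pump: Runtime = 3 h/day × 30 days = 90 h
sump pump: 0.42 kW × 90 h = 37.8 kWh
clothes iron: 1.38 kW × 22 h = 30.36 kWh
aquarium heater: 0.16 kW × 40 h = 6.4 kWh
washing machine: Runtime = 45 min × 14 = 630 min = 10.5 h
washing machine: 0.56 kW × 10.5 h = 5.88 kWh
Total energy = 80.44 kWh
Cost = 80.44 × $0.11 = $8.85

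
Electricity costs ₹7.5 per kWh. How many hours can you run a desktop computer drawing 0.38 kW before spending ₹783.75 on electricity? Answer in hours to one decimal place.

Energy available = ₹783.75 ÷ ₹7.5/kWh = 104.5 kWh
Hours = 104.5 kWh ÷ 0.38 kW = 275.0 h

275.0 h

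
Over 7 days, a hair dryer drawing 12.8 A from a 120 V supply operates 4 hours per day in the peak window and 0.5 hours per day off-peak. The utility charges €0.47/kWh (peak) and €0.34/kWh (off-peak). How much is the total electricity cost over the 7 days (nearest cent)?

€22.04

Power = 12.8 A × 120 V = 1536 W = 1.536 kW
Peak energy = 1.536 kW × 4 h × 7 = 43.008 kWh
Off-peak energy = 1.536 kW × 0.5 h × 7 = 5.376 kWh
Cost = 43.008 × €0.47 + 5.376 × €0.34 = €20.21376 + €1.82784 = €22.04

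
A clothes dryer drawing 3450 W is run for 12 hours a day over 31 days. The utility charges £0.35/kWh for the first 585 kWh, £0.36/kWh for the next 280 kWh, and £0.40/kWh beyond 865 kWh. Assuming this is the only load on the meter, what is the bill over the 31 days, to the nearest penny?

Runtime = 12 h/day × 31 days = 372 h
Energy = 3.45 kW × 372 h = 1283.4 kWh
Tier 1 (0–585 kWh): 585 × £0.35 = £204.75
Tier 2 (585–865 kWh): 280 × £0.36 = £100.8
Above 865 kWh: 418.4 × £0.40 = £167.36
Bill = £472.91

£472.91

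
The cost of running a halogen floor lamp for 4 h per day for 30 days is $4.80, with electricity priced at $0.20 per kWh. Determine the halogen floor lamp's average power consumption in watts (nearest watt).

200 W

Energy = $4.80 ÷ $0.20/kWh = 24 kWh
Runtime = 4 h/day × 30 days = 120 h
Power = 24 kWh ÷ 120 h = 0.2 kW = 200 W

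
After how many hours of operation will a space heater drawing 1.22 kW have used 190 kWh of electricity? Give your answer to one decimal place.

Hours = 190 kWh ÷ 1.22 kW = 155.7 h

155.7 h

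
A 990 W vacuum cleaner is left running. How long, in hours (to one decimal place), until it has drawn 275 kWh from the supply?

Hours = 275 kWh ÷ 0.99 kW = 277.8 h

277.8 h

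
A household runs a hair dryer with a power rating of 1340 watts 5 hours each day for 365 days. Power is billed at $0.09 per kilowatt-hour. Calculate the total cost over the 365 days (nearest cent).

$220.10

Runtime = 5 h/day × 365 days = 1825 h
Energy = 1.34 kW × 1825 h = 2445.5 kWh
Cost = 2445.5 kWh × $0.09/kWh = $220.10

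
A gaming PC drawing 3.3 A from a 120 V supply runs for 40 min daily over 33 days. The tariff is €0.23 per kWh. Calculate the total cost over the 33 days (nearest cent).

Power = 3.3 A × 120 V = 396 W = 0.396 kW
Runtime = 40 min × 33 = 1320 min = 22 h
Energy = 0.396 kW × 22 h = 8.712 kWh
Cost = 8.712 kWh × €0.23/kWh = €2.00

€2.00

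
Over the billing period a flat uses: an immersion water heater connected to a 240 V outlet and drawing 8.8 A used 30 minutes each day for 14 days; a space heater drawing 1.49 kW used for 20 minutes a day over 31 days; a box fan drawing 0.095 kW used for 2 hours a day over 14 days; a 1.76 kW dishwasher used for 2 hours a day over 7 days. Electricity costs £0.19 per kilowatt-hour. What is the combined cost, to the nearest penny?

immersion water heater: Power = 8.8 A × 240 V = 2112 W = 2.112 kW
immersion water heater: Runtime = 30 min × 14 = 420 min = 7 h
immersion water heater: 2.112 kW × 7 h = 14.784 kWh
space heater: Runtime = 20 min × 31 = 620 min = 10.333333… h
space heater: 1.49 kW × 10.333333… h = 15.396666… kWh
box fan: Runtime = 2 h/day × 14 days = 28 h
box fan: 0.095 kW × 28 h = 2.66 kWh
dishwasher: Runtime = 2 h/day × 7 days = 14 h
dishwasher: 1.76 kW × 14 h = 24.64 kWh
Total energy = 57.480666… kWh
Cost = 57.480666… × £0.19 = £10.92

£10.92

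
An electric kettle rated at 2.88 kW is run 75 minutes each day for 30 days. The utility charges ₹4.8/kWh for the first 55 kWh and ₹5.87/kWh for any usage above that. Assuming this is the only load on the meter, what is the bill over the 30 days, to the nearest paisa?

Runtime = 75 min × 30 = 2250 min = 37.5 h
Energy = 2.88 kW × 37.5 h = 108 kWh
Tier 1 (0–55 kWh): 55 × ₹4.8 = ₹264
Above 55 kWh: 53 × ₹5.87 = ₹311.11
Bill = ₹575.11

₹575.11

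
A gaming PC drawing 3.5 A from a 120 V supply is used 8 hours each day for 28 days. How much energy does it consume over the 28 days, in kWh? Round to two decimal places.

Power = 3.5 A × 120 V = 420 W = 0.42 kW
Runtime = 8 h/day × 28 days = 224 h
Energy = 0.42 kW × 224 h = 94.08 kWh

94.08 kWh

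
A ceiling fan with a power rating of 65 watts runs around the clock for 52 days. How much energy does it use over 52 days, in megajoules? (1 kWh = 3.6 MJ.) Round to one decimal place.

292.0 MJ

Runtime = 24 h × 52 = 1248 h
Energy = 0.065 kW × 1248 h = 81.12 kWh
= 81.12 × 3.6 MJ = 292.0 MJ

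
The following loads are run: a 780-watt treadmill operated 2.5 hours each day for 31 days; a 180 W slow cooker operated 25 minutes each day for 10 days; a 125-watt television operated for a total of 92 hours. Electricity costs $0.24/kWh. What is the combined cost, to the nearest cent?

$17.45

treadmill: Runtime = 2.5 h/day × 31 days = 77.5 h
treadmill: 0.78 kW × 77.5 h = 60.45 kWh
slow cooker: Runtime = 25 min × 10 = 250 min = 4.166666… h
slow cooker: 0.18 kW × 4.166666… h = 0.75 kWh
television: 0.125 kW × 92 h = 11.5 kWh
Total energy = 72.7 kWh
Cost = 72.7 × $0.24 = $17.45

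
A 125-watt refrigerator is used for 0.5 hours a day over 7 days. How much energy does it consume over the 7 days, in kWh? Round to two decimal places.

0.44 kWh

Runtime = 0.5 h/day × 7 days = 3.5 h
Energy = 0.125 kW × 3.5 h = 0.4375 kWh ≈ 0.44 kWh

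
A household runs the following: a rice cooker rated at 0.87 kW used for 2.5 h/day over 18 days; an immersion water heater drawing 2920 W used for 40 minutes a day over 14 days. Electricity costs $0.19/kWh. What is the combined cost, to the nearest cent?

$12.62

rice cooker: Runtime = 2.5 h/day × 18 days = 45 h
rice cooker: 0.87 kW × 45 h = 39.15 kWh
immersion water heater: Runtime = 40 min × 14 = 560 min = 9.333333… h
immersion water heater: 2.92 kW × 9.333333… h = 27.253333… kWh
Total energy = 66.403333… kWh
Cost = 66.403333… × $0.19 = $12.62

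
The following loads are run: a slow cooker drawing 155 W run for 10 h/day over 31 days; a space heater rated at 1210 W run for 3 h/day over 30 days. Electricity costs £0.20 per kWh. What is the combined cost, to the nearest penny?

slow cooker: Runtime = 10 h/day × 31 days = 310 h
slow cooker: 0.155 kW × 310 h = 48.05 kWh
space heater: Runtime = 3 h/day × 30 days = 90 h
space heater: 1.21 kW × 90 h = 108.9 kWh
Total energy = 156.95 kWh
Cost = 156.95 × £0.20 = £31.39

£31.39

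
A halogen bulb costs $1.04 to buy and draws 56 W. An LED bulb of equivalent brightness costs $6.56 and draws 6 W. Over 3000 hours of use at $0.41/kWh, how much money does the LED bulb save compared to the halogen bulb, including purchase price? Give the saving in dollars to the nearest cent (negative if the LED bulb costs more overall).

$55.98

halogen bulb: $1.04 + (56/1000) kW × 3000 h × $0.41 = $1.04 + $68.88 = $69.92
LED bulb: $6.56 + (6/1000) kW × 3000 h × $0.41 = $6.56 + $7.38 = $13.94
Saving = $69.92 − $13.94 = $55.98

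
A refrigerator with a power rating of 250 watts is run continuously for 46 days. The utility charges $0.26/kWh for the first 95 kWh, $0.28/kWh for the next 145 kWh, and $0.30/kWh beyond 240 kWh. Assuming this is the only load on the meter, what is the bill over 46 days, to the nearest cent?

Runtime = 24 h × 46 = 1104 h
Energy = 0.25 kW × 1104 h = 276 kWh
Tier 1 (0–95 kWh): 95 × $0.26 = $24.7
Tier 2 (95–240 kWh): 145 × $0.28 = $40.6
Above 240 kWh: 36 × $0.30 = $10.8
Bill = $76.10

$76.10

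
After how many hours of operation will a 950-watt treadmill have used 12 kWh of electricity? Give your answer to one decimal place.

12.6 h

Hours = 12 kWh ÷ 0.95 kW = 12.6 h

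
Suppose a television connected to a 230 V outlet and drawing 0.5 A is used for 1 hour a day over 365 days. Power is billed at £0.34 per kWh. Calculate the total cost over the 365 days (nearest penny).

£14.27

Power = 0.5 A × 230 V = 115 W = 0.115 kW
Runtime = 1 h/day × 365 days = 365 h
Energy = 0.115 kW × 365 h = 41.975 kWh
Cost = 41.975 kWh × £0.34/kWh = £14.27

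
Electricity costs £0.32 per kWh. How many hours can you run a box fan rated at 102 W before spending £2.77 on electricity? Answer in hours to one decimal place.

84.9 h

Energy available = £2.77 ÷ £0.32/kWh = 8.6563 kWh
Hours = 8.6563 kWh ÷ 0.102 kW = 84.9 h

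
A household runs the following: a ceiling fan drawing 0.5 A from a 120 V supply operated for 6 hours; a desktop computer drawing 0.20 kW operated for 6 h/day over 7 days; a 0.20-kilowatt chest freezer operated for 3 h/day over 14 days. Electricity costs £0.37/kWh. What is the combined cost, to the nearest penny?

£6.35

ceiling fan: Power = 0.5 A × 120 V = 60 W = 0.06 kW
ceiling fan: 0.06 kW × 6 h = 0.36 kWh
desktop computer: Runtime = 6 h/day × 7 days = 42 h
desktop computer: 0.2 kW × 42 h = 8.4 kWh
chest freezer: Runtime = 3 h/day × 14 days = 42 h
chest freezer: 0.2 kW × 42 h = 8.4 kWh
Total energy = 17.16 kWh
Cost = 17.16 × £0.37 = £6.35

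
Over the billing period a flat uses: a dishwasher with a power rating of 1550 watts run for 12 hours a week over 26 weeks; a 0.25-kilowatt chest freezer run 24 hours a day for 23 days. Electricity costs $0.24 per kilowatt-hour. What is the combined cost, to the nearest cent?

dishwasher: Runtime = 12 h/week × 26 weeks = 312 h
dishwasher: 1.55 kW × 312 h = 483.6 kWh
chest freezer: Runtime = 24 h × 23 = 552 h
chest freezer: 0.25 kW × 552 h = 138 kWh
Total energy = 621.6 kWh
Cost = 621.6 × $0.24 = $149.18

$149.18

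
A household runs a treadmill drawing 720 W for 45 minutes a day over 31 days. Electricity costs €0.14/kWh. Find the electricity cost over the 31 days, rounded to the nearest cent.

€2.34

Runtime = 45 min × 31 = 1395 min = 23.25 h
Energy = 0.72 kW × 23.25 h = 16.74 kWh
Cost = 16.74 kWh × €0.14/kWh = €2.34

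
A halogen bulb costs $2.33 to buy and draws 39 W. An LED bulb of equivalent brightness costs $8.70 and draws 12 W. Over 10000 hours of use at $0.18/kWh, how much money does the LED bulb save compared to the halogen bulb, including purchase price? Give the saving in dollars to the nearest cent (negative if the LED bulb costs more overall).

$42.23

halogen bulb: $2.33 + (39/1000) kW × 10000 h × $0.18 = $2.33 + $70.2 = $72.53
LED bulb: $8.70 + (12/1000) kW × 10000 h × $0.18 = $8.70 + $21.6 = $30.3
Saving = $72.53 − $30.3 = $42.23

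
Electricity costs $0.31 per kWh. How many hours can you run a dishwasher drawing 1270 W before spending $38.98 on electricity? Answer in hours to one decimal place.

99.0 h

Energy available = $38.98 ÷ $0.31/kWh = 125.7419 kWh
Hours = 125.7419 kWh ÷ 1.27 kW = 99.0 h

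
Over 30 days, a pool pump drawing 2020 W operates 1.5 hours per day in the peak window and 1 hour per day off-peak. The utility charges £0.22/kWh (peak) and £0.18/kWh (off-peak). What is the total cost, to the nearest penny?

£30.91

Peak energy = 2.02 kW × 1.5 h × 30 = 90.9 kWh
Off-peak energy = 2.02 kW × 1 h × 30 = 60.6 kWh
Cost = 90.9 × £0.22 + 60.6 × £0.18 = £19.998 + £10.908 = £30.91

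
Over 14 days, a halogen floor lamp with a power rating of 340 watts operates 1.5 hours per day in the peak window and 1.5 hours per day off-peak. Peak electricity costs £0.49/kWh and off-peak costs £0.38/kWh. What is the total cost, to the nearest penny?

£6.21

Peak energy = 0.34 kW × 1.5 h × 14 = 7.14 kWh
Off-peak energy = 0.34 kW × 1.5 h × 14 = 7.14 kWh
Cost = 7.14 × £0.49 + 7.14 × £0.38 = £3.4986 + £2.7132 = £6.21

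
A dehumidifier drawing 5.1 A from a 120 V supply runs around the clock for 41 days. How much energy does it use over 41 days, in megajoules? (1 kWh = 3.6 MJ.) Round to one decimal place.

Power = 5.1 A × 120 V = 612 W = 0.612 kW
Runtime = 24 h × 41 = 984 h
Energy = 0.612 kW × 984 h = 602.208 kWh
= 602.208 × 3.6 MJ = 2167.9 MJ

2167.9 MJ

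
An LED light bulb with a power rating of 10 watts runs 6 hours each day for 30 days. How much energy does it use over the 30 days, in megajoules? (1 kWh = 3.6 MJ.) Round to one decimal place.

6.5 MJ

Runtime = 6 h/day × 30 days = 180 h
Energy = 0.01 kW × 180 h = 1.8 kWh
= 1.8 × 3.6 MJ = 6.5 MJ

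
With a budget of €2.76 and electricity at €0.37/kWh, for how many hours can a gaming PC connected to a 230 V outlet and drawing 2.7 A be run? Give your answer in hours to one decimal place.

Power = 2.7 A × 230 V = 621 W = 0.621 kW
Energy available = €2.76 ÷ €0.37/kWh = 7.4595 kWh
Hours = 7.4595 kWh ÷ 0.621 kW = 12.0 h

12.0 h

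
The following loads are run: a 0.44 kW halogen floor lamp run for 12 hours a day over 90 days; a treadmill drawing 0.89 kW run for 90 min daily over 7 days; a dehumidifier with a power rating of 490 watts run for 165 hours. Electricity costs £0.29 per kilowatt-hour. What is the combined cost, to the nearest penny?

halogen floor lamp: Runtime = 12 h/day × 90 days = 1080 h
halogen floor lamp: 0.44 kW × 1080 h = 475.2 kWh
treadmill: Runtime = 90 min × 7 = 630 min = 10.5 h
treadmill: 0.89 kW × 10.5 h = 9.345 kWh
dehumidifier: 0.49 kW × 165 h = 80.85 kWh
Total energy = 565.395 kWh
Cost = 565.395 × £0.29 = £163.96

£163.96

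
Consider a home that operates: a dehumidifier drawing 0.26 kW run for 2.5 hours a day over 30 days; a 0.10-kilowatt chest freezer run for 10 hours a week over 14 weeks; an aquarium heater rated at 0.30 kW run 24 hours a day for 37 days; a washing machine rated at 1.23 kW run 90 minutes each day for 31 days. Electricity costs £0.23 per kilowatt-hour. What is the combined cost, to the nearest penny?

dehumidifier: Runtime = 2.5 h/day × 30 days = 75 h
dehumidifier: 0.26 kW × 75 h = 19.5 kWh
chest freezer: Runtime = 10 h/week × 14 weeks = 140 h
chest freezer: 0.1 kW × 140 h = 14 kWh
aquarium heater: Runtime = 24 h × 37 = 888 h
aquarium heater: 0.3 kW × 888 h = 266.4 kWh
washing machine: Runtime = 90 min × 31 = 2790 min = 46.5 h
washing machine: 1.23 kW × 46.5 h = 57.195 kWh
Total energy = 357.095 kWh
Cost = 357.095 × £0.23 = £82.13

£82.13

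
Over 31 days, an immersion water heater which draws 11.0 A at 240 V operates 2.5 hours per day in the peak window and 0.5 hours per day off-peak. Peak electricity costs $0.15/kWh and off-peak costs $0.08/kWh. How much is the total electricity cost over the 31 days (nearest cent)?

Power = 11.0 A × 240 V = 2640 W = 2.64 kW
Peak energy = 2.64 kW × 2.5 h × 31 = 204.6 kWh
Off-peak energy = 2.64 kW × 0.5 h × 31 = 40.92 kWh
Cost = 204.6 × $0.15 + 40.92 × $0.08 = $30.69 + $3.2736 = $33.96

$33.96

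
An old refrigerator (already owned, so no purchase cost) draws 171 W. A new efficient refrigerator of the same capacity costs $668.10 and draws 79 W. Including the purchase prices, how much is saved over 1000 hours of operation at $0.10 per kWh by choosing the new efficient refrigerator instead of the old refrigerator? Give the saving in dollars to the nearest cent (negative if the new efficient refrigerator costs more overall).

-$658.90

old refrigerator: $0.00 + (171/1000) kW × 1000 h × $0.10 = $0.00 + $17.1 = $17.1
new efficient refrigerator: $668.10 + (79/1000) kW × 1000 h × $0.10 = $668.10 + $7.9 = $676
Saving = $17.1 − $676 = −$658.9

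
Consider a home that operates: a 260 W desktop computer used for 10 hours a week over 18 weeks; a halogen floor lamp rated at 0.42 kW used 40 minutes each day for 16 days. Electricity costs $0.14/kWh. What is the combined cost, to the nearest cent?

desktop computer: Runtime = 10 h/week × 18 weeks = 180 h
desktop computer: 0.26 kW × 180 h = 46.8 kWh
halogen floor lamp: Runtime = 40 min × 16 = 640 min = 10.666666… h
halogen floor lamp: 0.42 kW × 10.666666… h = 4.48 kWh
Total energy = 51.28 kWh
Cost = 51.28 × $0.14 = $7.18

$7.18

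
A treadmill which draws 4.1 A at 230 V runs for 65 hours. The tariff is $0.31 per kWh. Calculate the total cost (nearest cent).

Power = 4.1 A × 230 V = 943 W = 0.943 kW
Energy = 0.943 kW × 65 h = 61.295 kWh
Cost = 61.295 kWh × $0.31/kWh = $19.00

$19.00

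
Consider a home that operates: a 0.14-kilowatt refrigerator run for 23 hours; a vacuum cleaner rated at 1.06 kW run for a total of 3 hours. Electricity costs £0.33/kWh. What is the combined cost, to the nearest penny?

refrigerator: 0.14 kW × 23 h = 3.22 kWh
vacuum cleaner: 1.06 kW × 3 h = 3.18 kWh
Total energy = 6.4 kWh
Cost = 6.4 × £0.33 = £2.11

£2.11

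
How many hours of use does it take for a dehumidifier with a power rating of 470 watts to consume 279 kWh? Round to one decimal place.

593.6 h

Hours = 279 kWh ÷ 0.47 kW = 593.6 h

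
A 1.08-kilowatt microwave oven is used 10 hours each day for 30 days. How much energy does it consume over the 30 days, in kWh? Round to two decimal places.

324.00 kWh

Runtime = 10 h/day × 30 days = 300 h
Energy = 1.08 kW × 300 h = 324 kWh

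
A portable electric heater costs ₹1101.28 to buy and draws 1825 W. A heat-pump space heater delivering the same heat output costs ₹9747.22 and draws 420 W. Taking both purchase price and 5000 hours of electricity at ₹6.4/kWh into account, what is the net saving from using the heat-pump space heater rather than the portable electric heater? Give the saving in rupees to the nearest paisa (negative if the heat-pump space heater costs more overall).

portable electric heater: ₹1101.28 + (1825/1000) kW × 5000 h × ₹6.4 = ₹1101.28 + ₹58400 = ₹59501.28
heat-pump space heater: ₹9747.22 + (420/1000) kW × 5000 h × ₹6.4 = ₹9747.22 + ₹13440 = ₹23187.22
Saving = ₹59501.28 − ₹23187.22 = ₹36314.06

₹36314.06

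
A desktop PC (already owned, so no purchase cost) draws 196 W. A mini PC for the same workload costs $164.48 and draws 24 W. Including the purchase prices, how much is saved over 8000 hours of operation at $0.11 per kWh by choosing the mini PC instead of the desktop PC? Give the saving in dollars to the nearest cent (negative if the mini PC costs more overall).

desktop PC: $0.00 + (196/1000) kW × 8000 h × $0.11 = $0.00 + $172.48 = $172.48
mini PC: $164.48 + (24/1000) kW × 8000 h × $0.11 = $164.48 + $21.12 = $185.6
Saving = $172.48 − $185.6 = −$13.12

-$13.12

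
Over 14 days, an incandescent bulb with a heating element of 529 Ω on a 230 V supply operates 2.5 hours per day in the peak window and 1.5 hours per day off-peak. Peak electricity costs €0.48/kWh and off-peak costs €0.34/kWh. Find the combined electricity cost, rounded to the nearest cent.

Power = V²/R = 230²/529 = 100 W = 0.1 kW
Peak energy = 0.1 kW × 2.5 h × 14 = 3.5 kWh
Off-peak energy = 0.1 kW × 1.5 h × 14 = 2.1 kWh
Cost = 3.5 × €0.48 + 2.1 × €0.34 = €1.68 + €0.714 = €2.39

€2.39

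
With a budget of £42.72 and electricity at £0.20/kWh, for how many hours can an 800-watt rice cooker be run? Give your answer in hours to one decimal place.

Energy available = £42.72 ÷ £0.20/kWh = 213.6 kWh
Hours = 213.6 kWh ÷ 0.8 kW = 267.0 h

267.0 h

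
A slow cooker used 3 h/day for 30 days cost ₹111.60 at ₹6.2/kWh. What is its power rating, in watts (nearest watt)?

200 W

Energy = ₹111.60 ÷ ₹6.2/kWh = 18 kWh
Runtime = 3 h/day × 30 days = 90 h
Power = 18 kWh ÷ 90 h = 0.2 kW = 200 W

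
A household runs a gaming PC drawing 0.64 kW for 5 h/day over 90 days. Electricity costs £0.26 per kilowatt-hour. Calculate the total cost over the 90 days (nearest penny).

£74.88

Runtime = 5 h/day × 90 days = 450 h
Energy = 0.64 kW × 450 h = 288 kWh
Cost = 288 kWh × £0.26/kWh = £74.88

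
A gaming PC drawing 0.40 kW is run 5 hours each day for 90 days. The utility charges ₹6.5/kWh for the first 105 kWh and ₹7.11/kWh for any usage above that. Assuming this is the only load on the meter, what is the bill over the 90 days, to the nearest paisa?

Runtime = 5 h/day × 90 days = 450 h
Energy = 0.4 kW × 450 h = 180 kWh
Tier 1 (0–105 kWh): 105 × ₹6.5 = ₹682.5
Above 105 kWh: 75 × ₹7.11 = ₹533.25
Bill = ₹1215.75

₹1215.75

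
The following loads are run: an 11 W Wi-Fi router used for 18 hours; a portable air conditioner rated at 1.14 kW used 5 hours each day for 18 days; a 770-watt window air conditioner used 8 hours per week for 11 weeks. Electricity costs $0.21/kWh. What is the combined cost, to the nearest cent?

$35.82

Wi-Fi router: 0.011 kW × 18 h = 0.198 kWh
portable air conditioner: Runtime = 5 h/day × 18 days = 90 h
portable air conditioner: 1.14 kW × 90 h = 102.6 kWh
window air conditioner: Runtime = 8 h/week × 11 weeks = 88 h
window air conditioner: 0.77 kW × 88 h = 67.76 kWh
Total energy = 170.558 kWh
Cost = 170.558 × $0.21 = $35.82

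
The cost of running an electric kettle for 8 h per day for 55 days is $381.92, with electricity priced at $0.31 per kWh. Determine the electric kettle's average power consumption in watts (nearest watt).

Energy = $381.92 ÷ $0.31/kWh = 1232 kWh
Runtime = 8 h/day × 55 days = 440 h
Power = 1232 kWh ÷ 440 h = 2.8 kW = 2800 W

2800 W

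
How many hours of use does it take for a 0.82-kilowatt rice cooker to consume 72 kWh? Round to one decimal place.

Hours = 72 kWh ÷ 0.82 kW = 87.8 h

87.8 h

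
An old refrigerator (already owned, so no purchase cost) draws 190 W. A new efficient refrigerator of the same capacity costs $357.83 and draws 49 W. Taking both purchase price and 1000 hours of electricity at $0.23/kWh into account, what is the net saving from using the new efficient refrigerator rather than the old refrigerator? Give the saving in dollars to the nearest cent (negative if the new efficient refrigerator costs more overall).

-$325.40

old refrigerator: $0.00 + (190/1000) kW × 1000 h × $0.23 = $0.00 + $43.7 = $43.7
new efficient refrigerator: $357.83 + (49/1000) kW × 1000 h × $0.23 = $357.83 + $11.27 = $369.1
Saving = $43.7 − $369.1 = −$325.4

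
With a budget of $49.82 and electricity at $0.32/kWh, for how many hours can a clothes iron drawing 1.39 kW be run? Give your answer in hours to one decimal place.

112.0 h

Energy available = $49.82 ÷ $0.32/kWh = 155.6875 kWh
Hours = 155.6875 kWh ÷ 1.39 kW = 112.0 h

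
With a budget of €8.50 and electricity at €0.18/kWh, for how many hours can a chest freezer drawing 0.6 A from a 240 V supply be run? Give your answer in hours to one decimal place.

Power = 0.6 A × 240 V = 144 W = 0.144 kW
Energy available = €8.50 ÷ €0.18/kWh = 47.2222 kWh
Hours = 47.2222 kWh ÷ 0.144 kW = 327.9 h

327.9 h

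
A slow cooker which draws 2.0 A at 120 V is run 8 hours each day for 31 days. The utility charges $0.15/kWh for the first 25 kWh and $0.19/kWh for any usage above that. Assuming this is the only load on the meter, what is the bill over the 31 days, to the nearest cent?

$10.31

Power = 2.0 A × 120 V = 240 W = 0.24 kW
Runtime = 8 h/day × 31 days = 248 h
Energy = 0.24 kW × 248 h = 59.52 kWh
Tier 1 (0–25 kWh): 25 × $0.15 = $3.75
Above 25 kWh: 34.52 × $0.19 = $6.5588
Bill = $10.31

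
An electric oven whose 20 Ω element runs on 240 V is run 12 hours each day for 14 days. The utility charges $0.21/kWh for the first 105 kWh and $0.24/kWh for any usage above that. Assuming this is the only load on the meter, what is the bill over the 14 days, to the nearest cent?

$112.97

Power = V²/R = 240²/20 = 2880 W = 2.88 kW
Runtime = 12 h/day × 14 days = 168 h
Energy = 2.88 kW × 168 h = 483.84 kWh
Tier 1 (0–105 kWh): 105 × $0.21 = $22.05
Above 105 kWh: 378.84 × $0.24 = $90.9216
Bill = $112.97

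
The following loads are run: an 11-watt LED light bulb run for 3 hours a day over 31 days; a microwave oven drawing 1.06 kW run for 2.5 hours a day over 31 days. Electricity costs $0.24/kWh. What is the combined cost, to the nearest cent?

LED light bulb: Runtime = 3 h/day × 31 days = 93 h
LED light bulb: 0.011 kW × 93 h = 1.023 kWh
microwave oven: Runtime = 2.5 h/day × 31 days = 77.5 h
microwave oven: 1.06 kW × 77.5 h = 82.15 kWh
Total energy = 83.173 kWh
Cost = 83.173 × $0.24 = $19.96

$19.96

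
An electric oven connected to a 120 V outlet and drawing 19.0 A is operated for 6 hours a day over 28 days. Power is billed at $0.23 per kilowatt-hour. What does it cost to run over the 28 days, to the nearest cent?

$88.10

Power = 19.0 A × 120 V = 2280 W = 2.28 kW
Runtime = 6 h/day × 28 days = 168 h
Energy = 2.28 kW × 168 h = 383.04 kWh
Cost = 383.04 kWh × $0.23/kWh = $88.10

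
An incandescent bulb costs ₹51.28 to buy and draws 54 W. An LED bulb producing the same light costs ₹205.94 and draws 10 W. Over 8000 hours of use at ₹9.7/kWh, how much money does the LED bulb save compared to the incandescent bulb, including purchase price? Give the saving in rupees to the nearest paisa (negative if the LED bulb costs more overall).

₹3259.74

incandescent bulb: ₹51.28 + (54/1000) kW × 8000 h × ₹9.7 = ₹51.28 + ₹4190.4 = ₹4241.68
LED bulb: ₹205.94 + (10/1000) kW × 8000 h × ₹9.7 = ₹205.94 + ₹776 = ₹981.94
Saving = ₹4241.68 − ₹981.94 = ₹3259.74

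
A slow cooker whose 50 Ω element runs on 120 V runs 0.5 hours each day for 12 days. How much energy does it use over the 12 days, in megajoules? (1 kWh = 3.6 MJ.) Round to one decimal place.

Power = V²/R = 120²/50 = 288 W = 0.288 kW
Runtime = 0.5 h/day × 12 days = 6 h
Energy = 0.288 kW × 6 h = 1.728 kWh
= 1.728 × 3.6 MJ = 6.2 MJ

6.2 MJ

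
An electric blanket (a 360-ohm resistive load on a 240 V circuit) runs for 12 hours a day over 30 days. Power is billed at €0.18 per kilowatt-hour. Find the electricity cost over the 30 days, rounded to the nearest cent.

€10.37

Power = V²/R = 240²/360 = 160 W = 0.16 kW
Runtime = 12 h/day × 30 days = 360 h
Energy = 0.16 kW × 360 h = 57.6 kWh
Cost = 57.6 kWh × €0.18/kWh = €10.37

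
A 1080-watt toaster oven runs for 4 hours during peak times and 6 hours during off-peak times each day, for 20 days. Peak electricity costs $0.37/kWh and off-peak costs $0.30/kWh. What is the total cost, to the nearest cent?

$70.85

Peak energy = 1.08 kW × 4 h × 20 = 86.4 kWh
Off-peak energy = 1.08 kW × 6 h × 20 = 129.6 kWh
Cost = 86.4 × $0.37 + 129.6 × $0.30 = $31.968 + $38.88 = $70.85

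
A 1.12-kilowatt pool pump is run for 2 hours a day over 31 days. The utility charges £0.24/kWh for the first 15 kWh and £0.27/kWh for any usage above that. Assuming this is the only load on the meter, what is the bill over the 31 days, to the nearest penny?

£18.30

Runtime = 2 h/day × 31 days = 62 h
Energy = 1.12 kW × 62 h = 69.44 kWh
Tier 1 (0–15 kWh): 15 × £0.24 = £3.6
Above 15 kWh: 54.44 × £0.27 = £14.6988
Bill = £18.30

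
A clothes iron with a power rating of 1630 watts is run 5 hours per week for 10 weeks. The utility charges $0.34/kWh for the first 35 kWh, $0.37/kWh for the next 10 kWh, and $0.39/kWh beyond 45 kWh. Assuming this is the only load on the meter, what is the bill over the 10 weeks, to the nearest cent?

Runtime = 5 h/week × 10 weeks = 50 h
Energy = 1.63 kW × 50 h = 81.5 kWh
Tier 1 (0–35 kWh): 35 × $0.34 = $11.9
Tier 2 (35–45 kWh): 10 × $0.37 = $3.7
Above 45 kWh: 36.5 × $0.39 = $14.235
Bill = $29.84

$29.84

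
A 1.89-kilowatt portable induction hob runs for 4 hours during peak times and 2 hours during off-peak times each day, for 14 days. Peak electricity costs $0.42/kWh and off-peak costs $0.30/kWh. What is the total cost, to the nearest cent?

$60.33

Peak energy = 1.89 kW × 4 h × 14 = 105.84 kWh
Off-peak energy = 1.89 kW × 2 h × 14 = 52.92 kWh
Cost = 105.84 × $0.42 + 52.92 × $0.30 = $44.4528 + $15.876 = $60.33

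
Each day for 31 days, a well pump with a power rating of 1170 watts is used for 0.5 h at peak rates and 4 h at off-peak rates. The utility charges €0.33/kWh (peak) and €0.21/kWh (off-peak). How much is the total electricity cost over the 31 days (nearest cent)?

€36.45

Peak energy = 1.17 kW × 0.5 h × 31 = 18.135 kWh
Off-peak energy = 1.17 kW × 4 h × 31 = 145.08 kWh
Cost = 18.135 × €0.33 + 145.08 × €0.21 = €5.98455 + €30.4668 = €36.45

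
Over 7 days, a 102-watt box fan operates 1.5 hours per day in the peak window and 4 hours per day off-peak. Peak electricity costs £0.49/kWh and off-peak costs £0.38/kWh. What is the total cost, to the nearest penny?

£1.61

Peak energy = 0.102 kW × 1.5 h × 7 = 1.071 kWh
Off-peak energy = 0.102 kW × 4 h × 7 = 2.856 kWh
Cost = 1.071 × £0.49 + 2.856 × £0.38 = £0.52479 + £1.08528 = £1.61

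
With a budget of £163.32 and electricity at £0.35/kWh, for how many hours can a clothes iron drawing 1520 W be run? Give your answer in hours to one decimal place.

Energy available = £163.32 ÷ £0.35/kWh = 466.6286 kWh
Hours = 466.6286 kWh ÷ 1.52 kW = 307.0 h

307.0 h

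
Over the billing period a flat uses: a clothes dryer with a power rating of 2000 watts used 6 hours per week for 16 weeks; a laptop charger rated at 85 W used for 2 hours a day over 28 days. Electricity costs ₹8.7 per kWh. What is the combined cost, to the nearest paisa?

₹1711.81

clothes dryer: Runtime = 6 h/week × 16 weeks = 96 h
clothes dryer: 2 kW × 96 h = 192 kWh
laptop charger: Runtime = 2 h/day × 28 days = 56 h
laptop charger: 0.085 kW × 56 h = 4.76 kWh
Total energy = 196.76 kWh
Cost = 196.76 × ₹8.7 = ₹1711.81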